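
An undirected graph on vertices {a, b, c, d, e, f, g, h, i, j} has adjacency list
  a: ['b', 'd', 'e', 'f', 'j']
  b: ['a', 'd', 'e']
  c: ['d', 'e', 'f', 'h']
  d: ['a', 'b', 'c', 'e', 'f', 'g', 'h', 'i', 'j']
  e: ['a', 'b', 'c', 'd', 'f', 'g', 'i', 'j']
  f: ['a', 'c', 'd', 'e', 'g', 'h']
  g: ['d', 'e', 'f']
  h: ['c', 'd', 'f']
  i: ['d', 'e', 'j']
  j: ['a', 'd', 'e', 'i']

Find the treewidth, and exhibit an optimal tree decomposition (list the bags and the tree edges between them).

Every bag has size at most 4, so the width is 4 − 1 = 3 and tw(G) ≤ 3. On the other hand G contains the 4-clique {a, d, e, j}. A clique must lie in a single bag of any decomposition, so no decomposition can have width below 3. The upper and lower bounds meet at 3, so that is the treewidth.

Treewidth 3.
One optimal decomposition is:
Bags: B1 = {a, d, e, f}  B2 = {a, d, e, j}  B3 = {d, e, i, j}  B4 = {c, d, e, f}  B5 = {d, e, f, g}  B6 = {c, d, f, h}  B7 = {a, b, d, e}
Tree: B1–B2, B2–B3, B1–B4, B1–B5, B4–B6, B2–B7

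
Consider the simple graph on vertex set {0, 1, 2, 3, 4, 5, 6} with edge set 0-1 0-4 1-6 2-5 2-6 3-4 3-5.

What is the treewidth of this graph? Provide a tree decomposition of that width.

Treewidth 2.
One optimal decomposition is:
Bags: B1 = {0, 1, 4}  B2 = {1, 4, 6}  B3 = {2, 4, 6}  B4 = {2, 4, 5}  B5 = {3, 4, 5}
Tree: B1–B2, B2–B3, B3–B4, B4–B5

Every bag has size at most 3, so the width is 3 − 1 = 2 and tw(G) ≤ 2. The edges 4–0–1–6–2–5–3–4 form a cycle, so G is not a tree and its treewidth is at least 2. Therefore the treewidth is 2.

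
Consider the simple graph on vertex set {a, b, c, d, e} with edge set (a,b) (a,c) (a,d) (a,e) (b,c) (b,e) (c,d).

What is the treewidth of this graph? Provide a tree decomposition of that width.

The largest bag has 3 vertices, giving width 2; this decomposition certifies tw(G) ≤ 2. For the lower bound, the 3 vertices {a, b, e} are pairwise adjacent, and any tree decomposition puts a clique entirely inside one bag — forcing width ≥ 2. The upper and lower bounds meet at 2, so that is the treewidth.

Treewidth 2.
One such decomposition:
Bags: B1 = {a, b, c}  B2 = {a, c, d}  B3 = {a, b, e}
Tree: B1–B2, B1–B3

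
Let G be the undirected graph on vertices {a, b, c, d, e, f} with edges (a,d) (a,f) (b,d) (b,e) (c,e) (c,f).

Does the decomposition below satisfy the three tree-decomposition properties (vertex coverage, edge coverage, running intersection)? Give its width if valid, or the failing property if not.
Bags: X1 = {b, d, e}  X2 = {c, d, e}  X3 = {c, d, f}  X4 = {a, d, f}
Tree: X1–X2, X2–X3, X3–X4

Checking the three conditions: (i) the bags cover all of {a, b, c, d, e, f}; (ii) for each edge, some bag contains both endpoints; (iii) the bags containing any fixed vertex form a subtree. All hold, so the decomposition is valid with width 3 − 1 = 2.

Yes; width 2.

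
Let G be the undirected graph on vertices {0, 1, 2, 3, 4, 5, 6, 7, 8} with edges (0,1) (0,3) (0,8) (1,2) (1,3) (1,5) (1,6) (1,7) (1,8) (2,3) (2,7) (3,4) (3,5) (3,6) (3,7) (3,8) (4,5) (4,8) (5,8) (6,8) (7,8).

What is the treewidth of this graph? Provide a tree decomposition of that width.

Each bag holds 4 vertices, so the decomposition has width 3, which upper-bounds the treewidth. For the lower bound, the 4 vertices {0, 1, 3, 8} are pairwise adjacent, and any tree decomposition puts a clique entirely inside one bag — forcing width ≥ 3. Hence tw(G) = 3 exactly.

Treewidth 3.
Bags: B1 = {1, 3, 7, 8}  B2 = {1, 2, 3, 7}  B3 = {1, 3, 6, 8}  B4 = {1, 3, 5, 8}  B5 = {3, 4, 5, 8}  B6 = {0, 1, 3, 8}
Tree: B1–B2, B1–B3, B3–B4, B4–B5, B3–B6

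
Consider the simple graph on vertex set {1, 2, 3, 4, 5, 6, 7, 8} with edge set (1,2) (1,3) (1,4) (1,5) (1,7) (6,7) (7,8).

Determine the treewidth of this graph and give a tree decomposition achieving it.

Treewidth 1.
One optimal decomposition is:
Bags: B1 = {1, 7}  B2 = {6, 7}  B3 = {1, 5}  B4 = {1, 3}  B5 = {7, 8}  B6 = {1, 4}  B7 = {1, 2}
Tree: B1–B2, B1–B3, B1–B4, B1–B5, B1–B6, B6–B7

Each bag holds 2 vertices, so the decomposition has width 1, which upper-bounds the treewidth. Since G has at least one edge (e.g. 7–1), it is not an edgeless graph, so tw(G) ≥ 1. Therefore the treewidth is 1.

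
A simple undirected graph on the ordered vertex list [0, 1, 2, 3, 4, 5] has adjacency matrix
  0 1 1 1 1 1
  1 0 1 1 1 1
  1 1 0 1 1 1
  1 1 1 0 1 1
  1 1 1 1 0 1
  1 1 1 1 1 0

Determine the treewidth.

5

A width-5 tree decomposition is:
Bags: B1 = {0, 1, 2, 3, 4, 5}
Tree: (single bag)
With just one bag of size 6, the width is 6 − 1 = 5, so tw(G) ≤ 5. Conversely, {0, 1, 2, 3, 4, 5} is a clique of size 6, and the vertices of any clique must share a bag in every tree decomposition; so some bag has ≥ 6 vertices and tw(G) ≥ 5. Therefore the treewidth is 5.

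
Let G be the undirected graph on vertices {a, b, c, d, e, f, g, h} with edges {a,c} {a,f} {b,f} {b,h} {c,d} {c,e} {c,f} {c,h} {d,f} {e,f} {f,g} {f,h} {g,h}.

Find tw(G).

2

A width-2 tree decomposition is:
Bags: B1 = {c, f, h}  B2 = {c, e, f}  B3 = {a, c, f}  B4 = {f, g, h}  B5 = {b, f, h}  B6 = {c, d, f}
Tree: B1–B2, B2–B3, B1–B4, B4–B5, B1–B6
Every bag has size at most 3, so the width is 3 − 1 = 2 and tw(G) ≤ 2. For the lower bound, the 3 vertices {f, g, h} are pairwise adjacent, and any tree decomposition puts a clique entirely inside one bag — forcing width ≥ 2. Therefore the treewidth is 2.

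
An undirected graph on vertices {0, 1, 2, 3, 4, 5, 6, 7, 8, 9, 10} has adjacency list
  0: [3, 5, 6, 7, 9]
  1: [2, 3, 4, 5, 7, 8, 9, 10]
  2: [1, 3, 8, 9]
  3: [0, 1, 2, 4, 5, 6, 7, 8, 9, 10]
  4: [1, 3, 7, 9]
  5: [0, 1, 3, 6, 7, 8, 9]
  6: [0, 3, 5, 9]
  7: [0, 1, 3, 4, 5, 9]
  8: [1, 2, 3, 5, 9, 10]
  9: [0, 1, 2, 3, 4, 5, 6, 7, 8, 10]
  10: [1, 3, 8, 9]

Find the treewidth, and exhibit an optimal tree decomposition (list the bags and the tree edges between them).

Treewidth 4.
Bags: B1 = {0, 3, 5, 6, 9}  B2 = {0, 3, 5, 7, 9}  B3 = {1, 3, 5, 7, 9}  B4 = {1, 3, 4, 7, 9}  B5 = {1, 3, 5, 8, 9}  B6 = {1, 2, 3, 8, 9}  B7 = {1, 3, 8, 9, 10}
Tree: B1–B2, B2–B3, B3–B4, B3–B5, B5–B6, B5–B7

Every bag has size at most 5, so the width is 5 − 1 = 4 and tw(G) ≤ 4. For the lower bound, the 5 vertices {0, 3, 5, 6, 9} are pairwise adjacent, and any tree decomposition puts a clique entirely inside one bag — forcing width ≥ 4. Hence tw(G) = 4 exactly.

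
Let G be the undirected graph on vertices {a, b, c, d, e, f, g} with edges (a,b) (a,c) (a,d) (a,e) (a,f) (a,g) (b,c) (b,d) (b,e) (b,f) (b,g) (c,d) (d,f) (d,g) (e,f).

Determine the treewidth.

A width-3 tree decomposition is:
Bags: B1 = {a, b, d, f}  B2 = {a, b, d, g}  B3 = {a, b, c, d}  B4 = {a, b, e, f}
Tree: B1–B2, B2–B3, B1–B4
Every bag has size at most 4, so the width is 4 − 1 = 3 and tw(G) ≤ 3. On the other hand G contains the 4-clique {a, b, d, g}. A clique must lie in a single bag of any decomposition, so no decomposition can have width below 3. Therefore the treewidth is 3.

3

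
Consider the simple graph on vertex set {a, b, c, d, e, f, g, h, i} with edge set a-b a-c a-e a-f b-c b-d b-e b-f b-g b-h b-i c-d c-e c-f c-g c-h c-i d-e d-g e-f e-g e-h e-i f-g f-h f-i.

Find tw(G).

4

A width-4 tree decomposition is:
Bags: B1 = {b, c, e, f, g}  B2 = {b, c, e, f, i}  B3 = {a, b, c, e, f}  B4 = {b, c, e, f, h}  B5 = {b, c, d, e, g}
Tree: B1–B2, B2–B3, B2–B4, B1–B5
Each bag holds 5 vertices, so the decomposition has width 4, which upper-bounds the treewidth. Conversely, {b, c, d, e, g} is a clique of size 5, and the vertices of any clique must share a bag in every tree decomposition; so some bag has ≥ 5 vertices and tw(G) ≥ 4. Hence tw(G) = 4 exactly.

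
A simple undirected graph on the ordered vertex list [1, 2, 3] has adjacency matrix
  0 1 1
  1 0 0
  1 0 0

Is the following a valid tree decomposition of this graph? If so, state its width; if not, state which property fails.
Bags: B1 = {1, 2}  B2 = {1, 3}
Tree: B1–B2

Yes; width 1.

Checking the three conditions: (i) the bags cover all of {1, 2, 3}; (ii) for each edge, some bag contains both endpoints; (iii) the bags containing any fixed vertex form a subtree. All hold, so the decomposition is valid with width 2 − 1 = 1.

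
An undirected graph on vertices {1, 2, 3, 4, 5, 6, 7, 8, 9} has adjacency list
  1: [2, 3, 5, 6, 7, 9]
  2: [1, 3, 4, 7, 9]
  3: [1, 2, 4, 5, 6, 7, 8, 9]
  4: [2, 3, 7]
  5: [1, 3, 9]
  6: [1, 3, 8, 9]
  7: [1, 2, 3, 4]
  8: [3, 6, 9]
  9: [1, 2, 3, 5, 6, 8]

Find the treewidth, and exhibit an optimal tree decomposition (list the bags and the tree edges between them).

Treewidth 3.
Bags: B1 = {1, 2, 3, 9}  B2 = {1, 2, 3, 7}  B3 = {2, 3, 4, 7}  B4 = {1, 3, 5, 9}  B5 = {1, 3, 6, 9}  B6 = {3, 6, 8, 9}
Tree: B1–B2, B2–B3, B1–B4, B1–B5, B5–B6

The largest bag has 4 vertices, giving width 3; this decomposition certifies tw(G) ≤ 3. On the other hand G contains the 4-clique {3, 6, 8, 9}. A clique must lie in a single bag of any decomposition, so no decomposition can have width below 3. Hence tw(G) = 3 exactly.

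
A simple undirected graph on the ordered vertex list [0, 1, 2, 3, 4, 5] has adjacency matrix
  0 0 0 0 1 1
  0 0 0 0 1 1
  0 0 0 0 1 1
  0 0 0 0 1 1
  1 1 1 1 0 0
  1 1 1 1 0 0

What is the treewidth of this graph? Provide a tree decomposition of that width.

Every bag has size at most 3, so the width is 3 − 1 = 2 and tw(G) ≤ 2. Since 5–2–4–0–5 is a cycle in G, G is not acyclic. Forests are exactly the graphs of treewidth ≤ 1, so tw(G) ≥ 2. Therefore the treewidth is 2.

Treewidth 2.
One such decomposition:
Bags: B1 = {2, 4, 5}  B2 = {0, 4, 5}  B3 = {1, 4, 5}  B4 = {3, 4, 5}
Tree: B1–B2, B2–B3, B3–B4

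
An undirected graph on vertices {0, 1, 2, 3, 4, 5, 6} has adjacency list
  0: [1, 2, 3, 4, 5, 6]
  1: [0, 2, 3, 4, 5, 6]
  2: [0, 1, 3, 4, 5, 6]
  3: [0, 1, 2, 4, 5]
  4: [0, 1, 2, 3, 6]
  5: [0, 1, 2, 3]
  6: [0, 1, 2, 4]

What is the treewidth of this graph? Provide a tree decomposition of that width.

Treewidth 4.
One optimal decomposition is:
Bags: B1 = {0, 1, 2, 3, 4}  B2 = {0, 1, 2, 4, 6}  B3 = {0, 1, 2, 3, 5}
Tree: B1–B2, B1–B3

The largest bag has 5 vertices, giving width 4; this decomposition certifies tw(G) ≤ 4. On the other hand G contains the 5-clique {0, 1, 2, 3, 4}. A clique must lie in a single bag of any decomposition, so no decomposition can have width below 4. Therefore the treewidth is 4.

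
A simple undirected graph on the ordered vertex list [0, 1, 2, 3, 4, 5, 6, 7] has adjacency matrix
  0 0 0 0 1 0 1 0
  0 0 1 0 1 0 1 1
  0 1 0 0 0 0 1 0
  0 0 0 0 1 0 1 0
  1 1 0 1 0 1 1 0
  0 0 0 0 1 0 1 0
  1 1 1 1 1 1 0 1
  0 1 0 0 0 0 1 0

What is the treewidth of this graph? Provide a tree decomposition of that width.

Treewidth 2.
One optimal decomposition is:
Bags: B1 = {0, 4, 6}  B2 = {1, 4, 6}  B3 = {4, 5, 6}  B4 = {1, 2, 6}  B5 = {1, 6, 7}  B6 = {3, 4, 6}
Tree: B1–B2, B2–B3, B2–B4, B2–B5, B2–B6

The largest bag has 3 vertices, giving width 2; this decomposition certifies tw(G) ≤ 2. Conversely, {1, 2, 6} is a clique of size 3, and the vertices of any clique must share a bag in every tree decomposition; so some bag has ≥ 3 vertices and tw(G) ≥ 2. Combining the bounds, tw(G) = 2.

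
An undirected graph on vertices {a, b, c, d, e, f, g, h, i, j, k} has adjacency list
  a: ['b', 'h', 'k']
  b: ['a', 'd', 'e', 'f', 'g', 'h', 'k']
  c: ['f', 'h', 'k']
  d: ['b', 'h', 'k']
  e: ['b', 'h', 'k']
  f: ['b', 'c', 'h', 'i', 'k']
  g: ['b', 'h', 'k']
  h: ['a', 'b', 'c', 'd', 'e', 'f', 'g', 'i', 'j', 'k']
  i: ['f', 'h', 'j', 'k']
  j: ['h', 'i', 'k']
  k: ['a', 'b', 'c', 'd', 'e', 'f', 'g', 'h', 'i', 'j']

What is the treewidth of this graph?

A width-3 tree decomposition is:
Bags: B1 = {f, h, i, k}  B2 = {b, f, h, k}  B3 = {c, f, h, k}  B4 = {b, e, h, k}  B5 = {b, g, h, k}  B6 = {h, i, j, k}  B7 = {a, b, h, k}  B8 = {b, d, h, k}
Tree: B1–B2, B1–B3, B2–B4, B4–B5, B1–B6, B5–B7, B5–B8
Each bag holds 4 vertices, so the decomposition has width 3, which upper-bounds the treewidth. On the other hand G contains the 4-clique {h, i, j, k}. A clique must lie in a single bag of any decomposition, so no decomposition can have width below 3. Hence tw(G) = 3 exactly.

3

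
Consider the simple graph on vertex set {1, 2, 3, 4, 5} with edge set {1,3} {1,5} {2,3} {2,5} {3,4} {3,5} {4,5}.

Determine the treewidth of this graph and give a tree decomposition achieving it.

The largest bag has 3 vertices, giving width 2; this decomposition certifies tw(G) ≤ 2. On the other hand G contains the 3-clique {1, 3, 5}. A clique must lie in a single bag of any decomposition, so no decomposition can have width below 2. Hence tw(G) = 2 exactly.

Treewidth 2.
Bags: B1 = {1, 3, 5}  B2 = {2, 3, 5}  B3 = {3, 4, 5}
Tree: B1–B2, B2–B3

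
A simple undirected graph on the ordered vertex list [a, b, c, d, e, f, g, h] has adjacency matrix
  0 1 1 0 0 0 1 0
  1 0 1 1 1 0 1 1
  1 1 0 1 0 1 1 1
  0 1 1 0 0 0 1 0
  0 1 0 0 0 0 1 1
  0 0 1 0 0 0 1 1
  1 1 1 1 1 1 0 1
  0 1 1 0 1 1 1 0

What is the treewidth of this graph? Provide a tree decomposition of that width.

Each bag holds 4 vertices, so the decomposition has width 3, which upper-bounds the treewidth. Conversely, {c, f, g, h} is a clique of size 4, and the vertices of any clique must share a bag in every tree decomposition; so some bag has ≥ 4 vertices and tw(G) ≥ 3. Therefore the treewidth is 3.

Treewidth 3.
One such decomposition:
Bags: B1 = {a, b, c, g}  B2 = {b, c, g, h}  B3 = {c, f, g, h}  B4 = {b, c, d, g}  B5 = {b, e, g, h}
Tree: B1–B2, B2–B3, B2–B4, B2–B5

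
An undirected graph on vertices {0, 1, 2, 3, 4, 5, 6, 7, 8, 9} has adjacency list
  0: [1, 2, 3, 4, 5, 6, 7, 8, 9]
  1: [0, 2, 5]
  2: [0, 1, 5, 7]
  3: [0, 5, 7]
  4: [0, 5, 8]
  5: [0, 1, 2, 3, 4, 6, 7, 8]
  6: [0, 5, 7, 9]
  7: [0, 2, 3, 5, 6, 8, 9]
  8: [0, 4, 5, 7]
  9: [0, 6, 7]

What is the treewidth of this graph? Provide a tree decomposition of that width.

Each bag holds 4 vertices, so the decomposition has width 3, which upper-bounds the treewidth. Conversely, {0, 6, 7, 9} is a clique of size 4, and the vertices of any clique must share a bag in every tree decomposition; so some bag has ≥ 4 vertices and tw(G) ≥ 3. The upper and lower bounds meet at 3, so that is the treewidth.

Treewidth 3.
One optimal decomposition is:
Bags: B1 = {0, 5, 6, 7}  B2 = {0, 5, 7, 8}  B3 = {0, 2, 5, 7}  B4 = {0, 4, 5, 8}  B5 = {0, 6, 7, 9}  B6 = {0, 1, 2, 5}  B7 = {0, 3, 5, 7}
Tree: B1–B2, B2–B3, B2–B4, B1–B5, B3–B6, B1–B7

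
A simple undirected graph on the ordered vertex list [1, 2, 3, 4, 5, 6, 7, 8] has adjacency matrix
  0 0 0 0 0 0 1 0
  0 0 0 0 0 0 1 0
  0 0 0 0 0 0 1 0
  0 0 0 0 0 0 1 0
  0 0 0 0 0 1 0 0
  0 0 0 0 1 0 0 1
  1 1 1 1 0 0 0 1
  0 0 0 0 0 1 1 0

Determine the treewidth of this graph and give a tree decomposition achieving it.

The largest bag has 2 vertices, giving width 1; this decomposition certifies tw(G) ≤ 1. Since G has at least one edge (e.g. 6–8), it is not an edgeless graph, so tw(G) ≥ 1. Hence tw(G) = 1 exactly.

Treewidth 1.
One such decomposition:
Bags: B1 = {6, 8}  B2 = {7, 8}  B3 = {3, 7}  B4 = {2, 7}  B5 = {4, 7}  B6 = {5, 6}  B7 = {1, 7}
Tree: B1–B2, B2–B3, B3–B4, B4–B5, B1–B6, B4–B7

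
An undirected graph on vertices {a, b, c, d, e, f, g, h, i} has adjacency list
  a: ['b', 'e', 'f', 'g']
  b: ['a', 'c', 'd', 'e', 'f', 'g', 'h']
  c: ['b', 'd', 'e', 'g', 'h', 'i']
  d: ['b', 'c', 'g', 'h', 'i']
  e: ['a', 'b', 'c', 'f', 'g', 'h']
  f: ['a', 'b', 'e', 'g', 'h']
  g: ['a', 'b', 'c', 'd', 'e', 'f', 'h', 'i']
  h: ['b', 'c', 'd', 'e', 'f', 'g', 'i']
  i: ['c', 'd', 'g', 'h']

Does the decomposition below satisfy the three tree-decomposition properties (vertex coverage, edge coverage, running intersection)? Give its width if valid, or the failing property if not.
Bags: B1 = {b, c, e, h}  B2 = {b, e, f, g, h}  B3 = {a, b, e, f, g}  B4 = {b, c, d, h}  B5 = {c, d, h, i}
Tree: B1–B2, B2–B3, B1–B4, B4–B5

A tree decomposition must satisfy three properties: every vertex lies in some bag; for every edge, both endpoints lie together in some bag; and for every vertex, the bags containing it form a connected subtree. Here edge (g,c) lies in no bag, so the decomposition is invalid.

No — edge (g,c) lies in no bag.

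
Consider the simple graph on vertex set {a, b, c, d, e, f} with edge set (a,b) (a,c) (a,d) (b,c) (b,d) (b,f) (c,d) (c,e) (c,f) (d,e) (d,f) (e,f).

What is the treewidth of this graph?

A width-3 tree decomposition is:
Bags: B1 = {c, d, e, f}  B2 = {b, c, d, f}  B3 = {a, b, c, d}
Tree: B1–B2, B2–B3
The largest bag has 4 vertices, giving width 3; this decomposition certifies tw(G) ≤ 3. On the other hand G contains the 4-clique {c, d, e, f}. A clique must lie in a single bag of any decomposition, so no decomposition can have width below 3. Therefore the treewidth is 3.

3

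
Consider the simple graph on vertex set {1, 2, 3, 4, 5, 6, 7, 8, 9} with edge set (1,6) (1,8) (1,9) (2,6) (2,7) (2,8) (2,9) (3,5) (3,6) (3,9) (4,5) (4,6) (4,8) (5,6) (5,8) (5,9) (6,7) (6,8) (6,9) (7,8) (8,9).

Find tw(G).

3

A width-3 tree decomposition is:
Bags: B1 = {5, 6, 8, 9}  B2 = {2, 6, 8, 9}  B3 = {4, 5, 6, 8}  B4 = {2, 6, 7, 8}  B5 = {1, 6, 8, 9}  B6 = {3, 5, 6, 9}
Tree: B1–B2, B1–B3, B2–B4, B2–B5, B1–B6
Each bag holds 4 vertices, so the decomposition has width 3, which upper-bounds the treewidth. On the other hand G contains the 4-clique {1, 6, 8, 9}. A clique must lie in a single bag of any decomposition, so no decomposition can have width below 3. Hence tw(G) = 3 exactly.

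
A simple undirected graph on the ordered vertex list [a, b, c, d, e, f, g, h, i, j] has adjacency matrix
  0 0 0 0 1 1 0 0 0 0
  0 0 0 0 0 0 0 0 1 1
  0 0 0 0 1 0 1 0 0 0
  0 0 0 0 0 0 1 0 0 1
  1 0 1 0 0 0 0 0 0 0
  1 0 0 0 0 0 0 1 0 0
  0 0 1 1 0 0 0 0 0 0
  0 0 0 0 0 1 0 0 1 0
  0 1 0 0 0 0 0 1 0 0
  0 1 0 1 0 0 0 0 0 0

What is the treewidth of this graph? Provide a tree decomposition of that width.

Every bag has size at most 3, so the width is 3 − 1 = 2 and tw(G) ≤ 2. The edges c–e–a–f–h–i–b–j–d–g–c form a cycle, so G is not a tree and its treewidth is at least 2. Combining the bounds, tw(G) = 2.

Treewidth 2.
Bags: B1 = {a, c, e}  B2 = {a, c, f}  B3 = {c, f, h}  B4 = {c, h, i}  B5 = {b, c, i}  B6 = {b, c, j}  B7 = {c, d, j}  B8 = {c, d, g}
Tree: B1–B2, B2–B3, B3–B4, B4–B5, B5–B6, B6–B7, B7–B8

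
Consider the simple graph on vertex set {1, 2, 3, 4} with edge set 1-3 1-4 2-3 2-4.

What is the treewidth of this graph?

A width-2 tree decomposition is:
Bags: B1 = {1, 2, 4}  B2 = {1, 2, 3}
Tree: B1–B2
Each bag holds 3 vertices, so the decomposition has width 2, which upper-bounds the treewidth. For the lower bound, G contains the cycle 1–4–2–3–1, so G is not a forest; only forests have treewidth ≤ 1, hence tw(G) ≥ 2. Therefore the treewidth is 2.

2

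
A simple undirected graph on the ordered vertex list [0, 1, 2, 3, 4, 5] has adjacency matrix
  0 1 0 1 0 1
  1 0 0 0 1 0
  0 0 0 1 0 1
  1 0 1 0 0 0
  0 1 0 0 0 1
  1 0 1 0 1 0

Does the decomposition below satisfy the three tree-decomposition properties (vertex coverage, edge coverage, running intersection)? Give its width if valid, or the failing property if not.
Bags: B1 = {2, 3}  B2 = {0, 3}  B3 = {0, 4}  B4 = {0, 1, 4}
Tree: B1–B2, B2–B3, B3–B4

No — vertex 5 appears in no bag.

A tree decomposition must satisfy three properties: every vertex lies in some bag; for every edge, both endpoints lie together in some bag; and for every vertex, the bags containing it form a connected subtree. Here vertex 5 appears in no bag, so the decomposition is invalid.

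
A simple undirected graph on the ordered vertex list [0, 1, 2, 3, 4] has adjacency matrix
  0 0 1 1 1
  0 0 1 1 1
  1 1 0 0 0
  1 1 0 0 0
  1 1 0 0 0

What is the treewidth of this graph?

A width-2 tree decomposition is:
Bags: B1 = {0, 1, 4}  B2 = {0, 1, 2}  B3 = {0, 1, 3}
Tree: B1–B2, B2–B3
Each bag holds 3 vertices, so the decomposition has width 2, which upper-bounds the treewidth. For the lower bound, G contains the cycle 1–4–0–2–1, so G is not a forest; only forests have treewidth ≤ 1, hence tw(G) ≥ 2. Therefore the treewidth is 2.

2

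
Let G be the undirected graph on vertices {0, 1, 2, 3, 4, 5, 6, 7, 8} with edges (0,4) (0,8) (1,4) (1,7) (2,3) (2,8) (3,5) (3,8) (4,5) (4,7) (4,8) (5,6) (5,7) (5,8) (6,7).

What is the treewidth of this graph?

A width-2 tree decomposition is:
Bags: B1 = {3, 5, 8}  B2 = {4, 5, 8}  B3 = {4, 5, 7}  B4 = {2, 3, 8}  B5 = {1, 4, 7}  B6 = {5, 6, 7}  B7 = {0, 4, 8}
Tree: B1–B2, B2–B3, B1–B4, B3–B5, B3–B6, B2–B7
Each bag holds 3 vertices, so the decomposition has width 2, which upper-bounds the treewidth. On the other hand G contains the 3-clique {2, 3, 8}. A clique must lie in a single bag of any decomposition, so no decomposition can have width below 2. Combining the bounds, tw(G) = 2.

2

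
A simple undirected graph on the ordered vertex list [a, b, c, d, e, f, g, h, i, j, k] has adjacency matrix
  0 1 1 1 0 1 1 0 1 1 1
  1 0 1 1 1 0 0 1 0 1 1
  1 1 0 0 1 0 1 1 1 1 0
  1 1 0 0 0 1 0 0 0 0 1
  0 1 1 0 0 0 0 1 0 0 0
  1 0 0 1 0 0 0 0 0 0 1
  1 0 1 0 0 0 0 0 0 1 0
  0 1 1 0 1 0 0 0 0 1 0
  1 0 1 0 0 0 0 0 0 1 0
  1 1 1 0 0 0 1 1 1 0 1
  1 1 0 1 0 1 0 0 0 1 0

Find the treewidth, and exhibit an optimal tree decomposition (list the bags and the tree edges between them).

Every bag has size at most 4, so the width is 4 − 1 = 3 and tw(G) ≤ 3. Conversely, {b, c, e, h} is a clique of size 4, and the vertices of any clique must share a bag in every tree decomposition; so some bag has ≥ 4 vertices and tw(G) ≥ 3. Combining the bounds, tw(G) = 3.

Treewidth 3.
Bags: B1 = {a, b, c, j}  B2 = {a, b, j, k}  B3 = {a, b, d, k}  B4 = {a, d, f, k}  B5 = {a, c, i, j}  B6 = {b, c, h, j}  B7 = {b, c, e, h}  B8 = {a, c, g, j}
Tree: B1–B2, B2–B3, B3–B4, B1–B5, B1–B6, B6–B7, B1–B8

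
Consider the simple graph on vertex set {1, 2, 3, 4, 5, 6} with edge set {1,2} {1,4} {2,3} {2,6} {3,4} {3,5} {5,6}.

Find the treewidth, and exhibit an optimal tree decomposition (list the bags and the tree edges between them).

Treewidth 2.
Bags: B1 = {1, 2, 4}  B2 = {2, 3, 4}  B3 = {2, 3, 6}  B4 = {3, 5, 6}
Tree: B1–B2, B2–B3, B3–B4

Every bag has size at most 3, so the width is 3 − 1 = 2 and tw(G) ≤ 2. For the lower bound, G contains the cycle 1–4–3–2–1, so G is not a forest; only forests have treewidth ≤ 1, hence tw(G) ≥ 2. Hence tw(G) = 2 exactly.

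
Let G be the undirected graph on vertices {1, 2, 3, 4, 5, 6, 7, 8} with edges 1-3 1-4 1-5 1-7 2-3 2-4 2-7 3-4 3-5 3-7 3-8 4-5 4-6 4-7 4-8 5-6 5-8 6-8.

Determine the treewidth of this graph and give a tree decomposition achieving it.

Each bag holds 4 vertices, so the decomposition has width 3, which upper-bounds the treewidth. Conversely, {3, 4, 5, 8} is a clique of size 4, and the vertices of any clique must share a bag in every tree decomposition; so some bag has ≥ 4 vertices and tw(G) ≥ 3. Therefore the treewidth is 3.

Treewidth 3.
One such decomposition:
Bags: B1 = {1, 3, 4, 7}  B2 = {1, 3, 4, 5}  B3 = {3, 4, 5, 8}  B4 = {4, 5, 6, 8}  B5 = {2, 3, 4, 7}
Tree: B1–B2, B2–B3, B3–B4, B1–B5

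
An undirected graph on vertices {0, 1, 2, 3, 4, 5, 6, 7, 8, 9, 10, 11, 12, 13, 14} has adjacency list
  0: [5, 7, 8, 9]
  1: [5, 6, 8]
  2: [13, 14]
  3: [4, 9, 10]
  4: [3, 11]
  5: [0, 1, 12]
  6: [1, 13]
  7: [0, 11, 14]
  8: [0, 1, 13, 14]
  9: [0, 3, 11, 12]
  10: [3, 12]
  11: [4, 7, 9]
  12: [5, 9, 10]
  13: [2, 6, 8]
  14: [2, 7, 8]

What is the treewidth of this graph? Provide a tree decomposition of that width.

Every bag has size at most 4, so the width is 4 − 1 = 3 and tw(G) ≤ 3. For the lower bound: the 4 vertex sets {3,4,10}, {12}, {9}, {0,5,7,11} are disjoint, each induces a connected subgraph, and every pair is joined by at least one edge of G. Contracting each set to a single vertex therefore yields K_{4} as a minor, and since treewidth is minor-monotone, tw(G) ≥ tw(K_{4}) = 3. Hence tw(G) = 3 exactly.

Treewidth 3.
One such decomposition:
Bags: B1 = {3, 4, 10, 12}  B2 = {3, 4, 9, 12}  B3 = {4, 9, 11, 12}  B4 = {5, 9, 11, 12}  B5 = {0, 5, 9, 11}  B6 = {0, 5, 7, 11}  B7 = {0, 1, 5, 7}  B8 = {0, 1, 7, 8}  B9 = {1, 7, 8, 14}  B10 = {1, 6, 8, 14}  B11 = {6, 8, 13, 14}  B12 = {2, 6, 13, 14}
Tree: B1–B2, B2–B3, B3–B4, B4–B5, B5–B6, B6–B7, B7–B8, B8–B9, B9–B10, B10–B11, B11–B12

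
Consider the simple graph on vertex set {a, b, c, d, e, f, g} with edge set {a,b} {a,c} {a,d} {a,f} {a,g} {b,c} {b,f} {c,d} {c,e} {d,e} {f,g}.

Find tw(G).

A width-2 tree decomposition is:
Bags: B1 = {a, f, g}  B2 = {a, b, f}  B3 = {a, b, c}  B4 = {a, c, d}  B5 = {c, d, e}
Tree: B1–B2, B2–B3, B3–B4, B4–B5
The largest bag has 3 vertices, giving width 2; this decomposition certifies tw(G) ≤ 2. Conversely, {c, d, e} is a clique of size 3, and the vertices of any clique must share a bag in every tree decomposition; so some bag has ≥ 3 vertices and tw(G) ≥ 2. Hence tw(G) = 2 exactly.

2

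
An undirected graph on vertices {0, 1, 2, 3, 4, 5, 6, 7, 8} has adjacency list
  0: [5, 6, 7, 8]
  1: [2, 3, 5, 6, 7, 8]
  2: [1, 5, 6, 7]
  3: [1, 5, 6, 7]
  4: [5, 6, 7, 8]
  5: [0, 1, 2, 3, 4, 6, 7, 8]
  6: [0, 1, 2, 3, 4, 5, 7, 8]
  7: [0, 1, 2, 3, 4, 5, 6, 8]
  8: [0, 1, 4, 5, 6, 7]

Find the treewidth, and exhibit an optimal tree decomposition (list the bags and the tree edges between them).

Every bag has size at most 5, so the width is 5 − 1 = 4 and tw(G) ≤ 4. On the other hand G contains the 5-clique {0, 5, 6, 7, 8}. A clique must lie in a single bag of any decomposition, so no decomposition can have width below 4. The upper and lower bounds meet at 4, so that is the treewidth.

Treewidth 4.
One such decomposition:
Bags: B1 = {1, 3, 5, 6, 7}  B2 = {1, 5, 6, 7, 8}  B3 = {0, 5, 6, 7, 8}  B4 = {4, 5, 6, 7, 8}  B5 = {1, 2, 5, 6, 7}
Tree: B1–B2, B2–B3, B3–B4, B1–B5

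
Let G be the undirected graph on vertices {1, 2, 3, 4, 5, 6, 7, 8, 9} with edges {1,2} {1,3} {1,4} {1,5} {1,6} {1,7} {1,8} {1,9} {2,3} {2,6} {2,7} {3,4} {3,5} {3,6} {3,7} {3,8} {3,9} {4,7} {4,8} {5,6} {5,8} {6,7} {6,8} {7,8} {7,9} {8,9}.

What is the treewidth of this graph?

4

A width-4 tree decomposition is:
Bags: B1 = {1, 3, 7, 8, 9}  B2 = {1, 3, 6, 7, 8}  B3 = {1, 3, 5, 6, 8}  B4 = {1, 2, 3, 6, 7}  B5 = {1, 3, 4, 7, 8}
Tree: B1–B2, B2–B3, B2–B4, B1–B5
The largest bag has 5 vertices, giving width 4; this decomposition certifies tw(G) ≤ 4. For the lower bound, the 5 vertices {1, 3, 5, 6, 8} are pairwise adjacent, and any tree decomposition puts a clique entirely inside one bag — forcing width ≥ 4. The upper and lower bounds meet at 4, so that is the treewidth.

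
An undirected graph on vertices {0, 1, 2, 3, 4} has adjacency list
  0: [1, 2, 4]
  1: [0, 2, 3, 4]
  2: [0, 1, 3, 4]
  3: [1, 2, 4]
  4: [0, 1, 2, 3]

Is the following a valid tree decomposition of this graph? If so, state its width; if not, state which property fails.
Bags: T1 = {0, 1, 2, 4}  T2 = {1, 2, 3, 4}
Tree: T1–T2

Yes; width 3.

Vertex coverage: the bags together contain {0, 1, 2, 3, 4}, the full vertex set. Edge coverage: each edge of G has both endpoints in at least one bag. Running intersection: for every vertex, the bags containing it form a connected subtree. All three properties hold, so this is a valid tree decomposition of width max|bag| − 1 = 3, and hence tw(G) ≤ 3.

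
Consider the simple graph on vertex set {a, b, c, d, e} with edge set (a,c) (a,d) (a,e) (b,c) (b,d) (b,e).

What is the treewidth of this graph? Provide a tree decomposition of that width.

Treewidth 2.
One such decomposition:
Bags: B1 = {a, b, c}  B2 = {a, b, d}  B3 = {a, b, e}
Tree: B1–B2, B2–B3

Each bag holds 3 vertices, so the decomposition has width 2, which upper-bounds the treewidth. Since c–a–d–b–c is a cycle in G, G is not acyclic. Forests are exactly the graphs of treewidth ≤ 1, so tw(G) ≥ 2. Therefore the treewidth is 2.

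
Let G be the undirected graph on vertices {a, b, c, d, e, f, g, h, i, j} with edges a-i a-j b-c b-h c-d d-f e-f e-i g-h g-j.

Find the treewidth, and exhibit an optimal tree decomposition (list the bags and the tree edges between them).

Every bag has size at most 3, so the width is 3 − 1 = 2 and tw(G) ≤ 2. For the lower bound, G contains the cycle h–g–j–a–i–e–f–d–c–b–h, so G is not a forest; only forests have treewidth ≤ 1, hence tw(G) ≥ 2. Combining the bounds, tw(G) = 2.

Treewidth 2.
One optimal decomposition is:
Bags: B1 = {g, h, j}  B2 = {a, h, j}  B3 = {a, h, i}  B4 = {e, h, i}  B5 = {e, f, h}  B6 = {d, f, h}  B7 = {c, d, h}  B8 = {b, c, h}
Tree: B1–B2, B2–B3, B3–B4, B4–B5, B5–B6, B6–B7, B7–B8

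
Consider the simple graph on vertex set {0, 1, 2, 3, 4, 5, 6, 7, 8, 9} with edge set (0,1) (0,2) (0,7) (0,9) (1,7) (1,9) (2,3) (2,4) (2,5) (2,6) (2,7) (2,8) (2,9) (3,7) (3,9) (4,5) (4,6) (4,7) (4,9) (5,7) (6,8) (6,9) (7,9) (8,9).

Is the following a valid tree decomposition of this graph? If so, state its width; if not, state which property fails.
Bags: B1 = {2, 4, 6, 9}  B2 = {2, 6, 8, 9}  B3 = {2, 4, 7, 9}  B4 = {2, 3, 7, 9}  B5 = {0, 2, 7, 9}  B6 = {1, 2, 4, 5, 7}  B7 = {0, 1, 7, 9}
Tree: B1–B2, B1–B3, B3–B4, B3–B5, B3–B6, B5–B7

No — bags containing vertex 1 are not connected in the tree.

A tree decomposition must satisfy three properties: every vertex lies in some bag; for every edge, both endpoints lie together in some bag; and for every vertex, the bags containing it form a connected subtree. Here bags containing vertex 1 are not connected in the tree, so the decomposition is invalid.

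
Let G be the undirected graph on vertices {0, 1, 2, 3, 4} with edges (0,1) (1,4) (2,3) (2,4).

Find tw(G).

1

A width-1 tree decomposition is:
Bags: B1 = {2, 3}  B2 = {2, 4}  B3 = {1, 4}  B4 = {0, 1}
Tree: B1–B2, B2–B3, B3–B4
Each bag holds 2 vertices, so the decomposition has width 1, which upper-bounds the treewidth. Since G has at least one edge (e.g. 3–2), it is not an edgeless graph, so tw(G) ≥ 1. Therefore the treewidth is 1.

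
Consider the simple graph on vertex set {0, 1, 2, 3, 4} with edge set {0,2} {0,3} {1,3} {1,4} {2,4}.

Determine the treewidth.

A width-2 tree decomposition is:
Bags: B1 = {1, 2, 4}  B2 = {1, 2, 3}  B3 = {0, 2, 3}
Tree: B1–B2, B2–B3
The largest bag has 3 vertices, giving width 2; this decomposition certifies tw(G) ≤ 2. Since 2–4–1–3–0–2 is a cycle in G, G is not acyclic. Forests are exactly the graphs of treewidth ≤ 1, so tw(G) ≥ 2. Therefore the treewidth is 2.

2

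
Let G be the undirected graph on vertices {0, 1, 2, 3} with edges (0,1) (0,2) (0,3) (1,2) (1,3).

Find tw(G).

2

A width-2 tree decomposition is:
Bags: B1 = {0, 1, 2}  B2 = {0, 1, 3}
Tree: B1–B2
Each bag holds 3 vertices, so the decomposition has width 2, which upper-bounds the treewidth. Conversely, {0, 1, 2} is a clique of size 3, and the vertices of any clique must share a bag in every tree decomposition; so some bag has ≥ 3 vertices and tw(G) ≥ 2. Hence tw(G) = 2 exactly.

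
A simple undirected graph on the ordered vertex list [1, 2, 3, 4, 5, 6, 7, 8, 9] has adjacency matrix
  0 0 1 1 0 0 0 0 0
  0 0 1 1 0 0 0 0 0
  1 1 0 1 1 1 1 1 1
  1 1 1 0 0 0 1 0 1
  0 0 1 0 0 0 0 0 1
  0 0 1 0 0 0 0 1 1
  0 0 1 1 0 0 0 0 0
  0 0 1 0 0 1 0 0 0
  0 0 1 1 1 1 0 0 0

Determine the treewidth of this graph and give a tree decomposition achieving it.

Treewidth 2.
One optimal decomposition is:
Bags: B1 = {3, 6, 8}  B2 = {3, 6, 9}  B3 = {3, 4, 9}  B4 = {2, 3, 4}  B5 = {1, 3, 4}  B6 = {3, 4, 7}  B7 = {3, 5, 9}
Tree: B1–B2, B2–B3, B3–B4, B3–B5, B4–B6, B2–B7

The largest bag has 3 vertices, giving width 2; this decomposition certifies tw(G) ≤ 2. For the lower bound, the 3 vertices {3, 6, 8} are pairwise adjacent, and any tree decomposition puts a clique entirely inside one bag — forcing width ≥ 2. Hence tw(G) = 2 exactly.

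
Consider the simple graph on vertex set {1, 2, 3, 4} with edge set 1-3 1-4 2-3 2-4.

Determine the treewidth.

2

A width-2 tree decomposition is:
Bags: B1 = {1, 2, 3}  B2 = {1, 2, 4}
Tree: B1–B2
The largest bag has 3 vertices, giving width 2; this decomposition certifies tw(G) ≤ 2. The edges 1–3–2–4–1 form a cycle, so G is not a tree and its treewidth is at least 2. Therefore the treewidth is 2.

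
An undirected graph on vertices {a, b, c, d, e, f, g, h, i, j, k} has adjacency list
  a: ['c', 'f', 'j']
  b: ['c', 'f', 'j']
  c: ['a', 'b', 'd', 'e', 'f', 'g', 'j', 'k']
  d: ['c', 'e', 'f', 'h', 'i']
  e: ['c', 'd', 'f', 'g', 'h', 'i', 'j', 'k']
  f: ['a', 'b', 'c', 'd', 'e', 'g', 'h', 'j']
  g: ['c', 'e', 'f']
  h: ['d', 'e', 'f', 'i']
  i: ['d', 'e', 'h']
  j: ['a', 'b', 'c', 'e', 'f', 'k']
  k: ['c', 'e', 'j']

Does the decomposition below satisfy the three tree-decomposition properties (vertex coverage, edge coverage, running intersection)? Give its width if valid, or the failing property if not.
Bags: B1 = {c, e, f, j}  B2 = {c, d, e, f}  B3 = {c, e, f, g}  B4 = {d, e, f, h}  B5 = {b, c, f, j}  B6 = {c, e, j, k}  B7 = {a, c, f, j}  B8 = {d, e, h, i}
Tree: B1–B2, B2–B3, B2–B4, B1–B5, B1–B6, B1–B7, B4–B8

Yes; width 3.

Every vertex of G appears in some bag (union = {a, b, c, d, e, f, g, h, i, j, k}); every edge is covered by a bag; and for each vertex v the set of bags containing v is connected in the bag tree. The decomposition is therefore valid. The largest bag has 4 vertices, so the width is 3.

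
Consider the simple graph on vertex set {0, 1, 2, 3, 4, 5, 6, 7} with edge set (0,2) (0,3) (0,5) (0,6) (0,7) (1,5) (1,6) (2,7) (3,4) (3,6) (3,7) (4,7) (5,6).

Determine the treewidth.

A width-2 tree decomposition is:
Bags: B1 = {0, 3, 7}  B2 = {0, 3, 6}  B3 = {0, 2, 7}  B4 = {0, 5, 6}  B5 = {3, 4, 7}  B6 = {1, 5, 6}
Tree: B1–B2, B1–B3, B2–B4, B1–B5, B4–B6
Each bag holds 3 vertices, so the decomposition has width 2, which upper-bounds the treewidth. For the lower bound, the 3 vertices {0, 2, 7} are pairwise adjacent, and any tree decomposition puts a clique entirely inside one bag — forcing width ≥ 2. Hence tw(G) = 2 exactly.

2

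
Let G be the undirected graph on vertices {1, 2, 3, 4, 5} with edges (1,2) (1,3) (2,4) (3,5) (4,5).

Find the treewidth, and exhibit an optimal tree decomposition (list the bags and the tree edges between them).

Treewidth 2.
Bags: B1 = {3, 4, 5}  B2 = {1, 3, 4}  B3 = {1, 2, 4}
Tree: B1–B2, B2–B3

The largest bag has 3 vertices, giving width 2; this decomposition certifies tw(G) ≤ 2. Since 4–5–3–1–2–4 is a cycle in G, G is not acyclic. Forests are exactly the graphs of treewidth ≤ 1, so tw(G) ≥ 2. Hence tw(G) = 2 exactly.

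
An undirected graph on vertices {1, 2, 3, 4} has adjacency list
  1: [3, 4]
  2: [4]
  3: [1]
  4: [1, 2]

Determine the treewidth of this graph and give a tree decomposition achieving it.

Treewidth 1.
One such decomposition:
Bags: B1 = {2, 4}  B2 = {1, 4}  B3 = {1, 3}
Tree: B1–B2, B2–B3

Each bag holds 2 vertices, so the decomposition has width 1, which upper-bounds the treewidth. Since G has at least one edge (e.g. 2–4), it is not an edgeless graph, so tw(G) ≥ 1. Therefore the treewidth is 1.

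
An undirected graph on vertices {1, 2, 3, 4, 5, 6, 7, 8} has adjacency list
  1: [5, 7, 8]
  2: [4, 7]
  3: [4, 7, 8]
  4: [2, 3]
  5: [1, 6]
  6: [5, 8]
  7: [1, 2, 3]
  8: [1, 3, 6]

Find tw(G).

A width-2 tree decomposition is:
Bags: B1 = {5, 6, 8}  B2 = {1, 5, 8}  B3 = {1, 3, 8}  B4 = {1, 3, 7}  B5 = {3, 4, 7}  B6 = {2, 4, 7}
Tree: B1–B2, B2–B3, B3–B4, B4–B5, B5–B6
The largest bag has 3 vertices, giving width 2; this decomposition certifies tw(G) ≤ 2. The edges 6–5–1–8–6 form a cycle, so G is not a tree and its treewidth is at least 2. The upper and lower bounds meet at 2, so that is the treewidth.

2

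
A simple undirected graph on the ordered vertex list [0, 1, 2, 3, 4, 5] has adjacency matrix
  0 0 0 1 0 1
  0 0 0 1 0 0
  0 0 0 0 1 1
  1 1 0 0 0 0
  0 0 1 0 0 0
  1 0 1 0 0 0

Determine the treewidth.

1

A width-1 tree decomposition is:
Bags: B1 = {1, 3}  B2 = {0, 3}  B3 = {0, 5}  B4 = {2, 5}  B5 = {2, 4}
Tree: B1–B2, B2–B3, B3–B4, B4–B5
The largest bag has 2 vertices, giving width 1; this decomposition certifies tw(G) ≤ 1. G has an edge, so its treewidth is at least 1. Combining the bounds, tw(G) = 1.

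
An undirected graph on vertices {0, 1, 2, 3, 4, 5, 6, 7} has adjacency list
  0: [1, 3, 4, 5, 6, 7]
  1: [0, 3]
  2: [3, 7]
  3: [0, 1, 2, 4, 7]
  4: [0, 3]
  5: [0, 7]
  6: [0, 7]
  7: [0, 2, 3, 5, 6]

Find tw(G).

A width-2 tree decomposition is:
Bags: B1 = {0, 1, 3}  B2 = {0, 3, 7}  B3 = {0, 3, 4}  B4 = {0, 6, 7}  B5 = {2, 3, 7}  B6 = {0, 5, 7}
Tree: B1–B2, B1–B3, B2–B4, B2–B5, B4–B6
The largest bag has 3 vertices, giving width 2; this decomposition certifies tw(G) ≤ 2. For the lower bound, the 3 vertices {0, 1, 3} are pairwise adjacent, and any tree decomposition puts a clique entirely inside one bag — forcing width ≥ 2. Therefore the treewidth is 2.

2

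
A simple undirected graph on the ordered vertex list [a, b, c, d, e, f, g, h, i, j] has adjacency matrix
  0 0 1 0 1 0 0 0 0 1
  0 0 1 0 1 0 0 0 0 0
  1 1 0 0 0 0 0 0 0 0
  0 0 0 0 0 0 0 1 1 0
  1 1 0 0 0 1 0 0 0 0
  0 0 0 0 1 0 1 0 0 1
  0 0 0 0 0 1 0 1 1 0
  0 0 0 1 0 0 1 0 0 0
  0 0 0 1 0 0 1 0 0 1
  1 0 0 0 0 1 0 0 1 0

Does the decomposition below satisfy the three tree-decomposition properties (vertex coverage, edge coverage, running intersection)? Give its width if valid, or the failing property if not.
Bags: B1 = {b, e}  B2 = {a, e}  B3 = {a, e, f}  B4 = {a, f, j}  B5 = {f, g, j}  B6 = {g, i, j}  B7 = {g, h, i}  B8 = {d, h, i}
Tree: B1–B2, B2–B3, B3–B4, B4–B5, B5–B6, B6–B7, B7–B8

A tree decomposition must satisfy three properties: every vertex lies in some bag; for every edge, both endpoints lie together in some bag; and for every vertex, the bags containing it form a connected subtree. Here vertex c appears in no bag, so the decomposition is invalid.

No — vertex c appears in no bag.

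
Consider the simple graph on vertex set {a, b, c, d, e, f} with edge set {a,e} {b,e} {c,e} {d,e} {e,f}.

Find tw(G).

A width-1 tree decomposition is:
Bags: B1 = {c, e}  B2 = {e, f}  B3 = {d, e}  B4 = {b, e}  B5 = {a, e}
Tree: B1–B2, B1–B3, B1–B4, B4–B5
Each bag holds 2 vertices, so the decomposition has width 1, which upper-bounds the treewidth. Any graph with an edge has treewidth ≥ 1, and G has the edge c–e. Hence tw(G) = 1 exactly.

1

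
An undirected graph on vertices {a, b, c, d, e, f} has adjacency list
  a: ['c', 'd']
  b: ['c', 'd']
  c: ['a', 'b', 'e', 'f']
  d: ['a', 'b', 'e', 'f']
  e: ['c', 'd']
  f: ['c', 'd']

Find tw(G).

A width-2 tree decomposition is:
Bags: B1 = {c, d, e}  B2 = {c, d, f}  B3 = {a, c, d}  B4 = {b, c, d}
Tree: B1–B2, B2–B3, B3–B4
Each bag holds 3 vertices, so the decomposition has width 2, which upper-bounds the treewidth. The edges e–d–f–c–e form a cycle, so G is not a tree and its treewidth is at least 2. Therefore the treewidth is 2.

2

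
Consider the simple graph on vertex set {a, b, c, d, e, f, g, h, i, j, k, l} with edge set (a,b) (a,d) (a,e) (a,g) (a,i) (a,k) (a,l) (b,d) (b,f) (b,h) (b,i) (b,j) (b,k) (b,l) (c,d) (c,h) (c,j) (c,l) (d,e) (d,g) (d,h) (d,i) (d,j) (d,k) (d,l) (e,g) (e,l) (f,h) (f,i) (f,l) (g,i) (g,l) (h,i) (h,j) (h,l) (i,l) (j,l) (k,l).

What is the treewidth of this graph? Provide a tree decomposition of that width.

Every bag has size at most 5, so the width is 5 − 1 = 4 and tw(G) ≤ 4. Conversely, {a, d, e, g, l} is a clique of size 5, and the vertices of any clique must share a bag in every tree decomposition; so some bag has ≥ 5 vertices and tw(G) ≥ 4. Combining the bounds, tw(G) = 4.

Treewidth 4.
One optimal decomposition is:
Bags: B1 = {b, d, h, j, l}  B2 = {b, d, h, i, l}  B3 = {a, b, d, i, l}  B4 = {c, d, h, j, l}  B5 = {b, f, h, i, l}  B6 = {a, d, g, i, l}  B7 = {a, b, d, k, l}  B8 = {a, d, e, g, l}
Tree: B1–B2, B2–B3, B1–B4, B2–B5, B3–B6, B3–B7, B6–B8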